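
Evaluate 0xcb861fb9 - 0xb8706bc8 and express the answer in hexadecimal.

Subtract column by column in base 16:
  9-8 → 1
  b-c → f (borrow)
  f-b-1 → 3
  1-6 → b (borrow)
  6-0-1 → 5
  8-7 → 1
  b-8 → 3
  c-b → 1

0x1315b3f1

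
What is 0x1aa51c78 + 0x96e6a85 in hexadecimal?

Add column by column in base 16, right to left:
  8+5 = d
  7+8 = f
  c+a = 6 carry 1
  1+6+1 = 8
  5+e = 3 carry 1
  a+6+1 = 1 carry 1
  a+9+1 = 4 carry 1
  1+0+1 = 2

0x241386fd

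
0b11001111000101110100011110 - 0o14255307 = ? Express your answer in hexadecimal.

0b11001111000101110100011110 = 0x33c5d1e in hexadecimal.
0o14255307 = 0x315ac7 in hexadecimal.
Subtract column by column in base 16:
  e-7 → 7
  1-c → 5 (borrow)
  d-a-1 → 2
  5-5 → 0
  c-1 → b
  3-3 → 0
  3-0 → 3

0x30b0257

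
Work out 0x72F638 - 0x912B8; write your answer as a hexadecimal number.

0x69E380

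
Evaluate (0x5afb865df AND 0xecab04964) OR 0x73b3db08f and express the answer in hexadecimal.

0x7bbbdf1cf

0x5afb865df AND 0xecab04964 = 0x48ab04144.
Then OR with 0x73b3db08f.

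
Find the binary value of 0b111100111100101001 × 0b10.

0b1111001111001010010

Multiply each base-2 digit by 2, carrying:
  1×2 = 2 → write 0 carry 1
  0×2+1 = 1 → write 1
  0×2 = 0 → write 0
  1×2 = 2 → write 0 carry 1
  0×2+1 = 1 → write 1
  1×2 = 2 → write 0 carry 1
  0×2+1 = 1 → write 1
  0×2 = 0 → write 0
  1×2 = 2 → write 0 carry 1
  1×2+1 = 3 → write 1 carry 1
  1×2+1 = 3 → write 1 carry 1
  1×2+1 = 3 → write 1 carry 1
  0×2+1 = 1 → write 1
  0×2 = 0 → write 0
  1×2 = 2 → write 0 carry 1
  1×2+1 = 3 → write 1 carry 1
  1×2+1 = 3 → write 1 carry 1
  1×2+1 = 3 → write 1 carry 1
  remaining carry: 1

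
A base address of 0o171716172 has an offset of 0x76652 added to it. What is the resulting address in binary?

0o171716172 = 0b1111001111001110001111010 in binary.
0x76652 = 0b1110110011001010010 in binary.
Add column by column in base 2, right to left:
  0+0 = 0
  1+1 = 0 carry 1
  0+0+1 = 1
  1+0 = 1
  1+1 = 0 carry 1
  1+0+1 = 0 carry 1
  1+1+1 = 1 carry 1
  0+0+1 = 1
  0+0 = 0
  0+1 = 1
  1+1 = 0 carry 1
  1+0+1 = 0 carry 1
  1+0+1 = 0 carry 1
  0+1+1 = 0 carry 1
  0+1+1 = 0 carry 1
  1+0+1 = 0 carry 1
  1+1+1 = 1 carry 1
  1+1+1 = 1 carry 1
  1+1+1 = 1 carry 1
  0+0+1 = 1
  0+0 = 0
  1+0 = 1
  1+0 = 1
  1+0 = 1
  1+0 = 1

0b1111011110000001011001100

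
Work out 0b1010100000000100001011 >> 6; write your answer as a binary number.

0b1010100000000100

Right shift by 6: drop the 6 least-significant bits.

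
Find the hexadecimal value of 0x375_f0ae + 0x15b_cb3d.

0x4d1bbeb

Add column by column in base 16, right to left:
  e+d = b carry 1
  a+3+1 = e
  0+b = b
  f+c = b carry 1
  5+b+1 = 1 carry 1
  7+5+1 = d
  3+1 = 4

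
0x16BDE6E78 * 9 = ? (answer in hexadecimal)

0xCCAD1E238

Multiply each base-16 digit by 9, carrying:
  8×9 = 72 → write 8 carry 4
  7×9+4 = 67 → write 3 carry 4
  E×9+4 = 130 → write 2 carry 8
  6×9+8 = 62 → write E carry 3
  E×9+3 = 129 → write 1 carry 8
  D×9+8 = 125 → write D carry 7
  B×9+7 = 106 → write A carry 6
  6×9+6 = 60 → write C carry 3
  1×9+3 = 12 → write C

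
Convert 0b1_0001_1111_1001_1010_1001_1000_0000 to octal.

Group the bits in threes: 010 001 111 110 011 010 100 110 000 000 → 2176324600.

0o2176324600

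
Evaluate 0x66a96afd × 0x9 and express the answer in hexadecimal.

Multiply each base-16 digit by 9, carrying:
  d×9 = 117 → write 5 carry 7
  f×9+7 = 142 → write e carry 8
  a×9+8 = 98 → write 2 carry 6
  6×9+6 = 60 → write c carry 3
  9×9+3 = 84 → write 4 carry 5
  a×9+5 = 95 → write f carry 5
  6×9+5 = 59 → write b carry 3
  6×9+3 = 57 → write 9 carry 3
  remaining carry: 3

0x39bf4c2e5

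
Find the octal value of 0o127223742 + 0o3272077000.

0o3421322742

Add column by column in base 8, right to left:
  2+0 = 2
  4+0 = 4
  7+0 = 7
  3+7 = 2 carry 1
  2+7+1 = 2 carry 1
  2+0+1 = 3
  7+2 = 1 carry 1
  2+7+1 = 2 carry 1
  1+2+1 = 4
  0+3 = 3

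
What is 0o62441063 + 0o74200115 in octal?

Add column by column in base 8, right to left:
  3+5 = 0 carry 1
  6+1+1 = 0 carry 1
  0+1+1 = 2
  1+0 = 1
  4+0 = 4
  4+2 = 6
  2+4 = 6
  6+7 = 5 carry 1
  final carry 1

0o156641200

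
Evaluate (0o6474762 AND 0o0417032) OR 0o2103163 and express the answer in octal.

0o6474762 AND 0o0417032 = 0o0414022.
Then OR with 0o2103163.

0o2517163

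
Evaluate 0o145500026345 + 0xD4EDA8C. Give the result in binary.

0b1100111010010011110000011101110001

0o145500026345 = 0b1100101101000000000010110011100101 in binary.
0xD4EDA8C = 0b1101010011101101101010001100 in binary.
Add column by column in base 2, right to left:
  1+0 = 1
  0+0 = 0
  1+1 = 0 carry 1
  0+1+1 = 0 carry 1
  0+0+1 = 1
  1+0 = 1
  1+0 = 1
  1+1 = 0 carry 1
  0+0+1 = 1
  0+1 = 1
  1+0 = 1
  1+1 = 0 carry 1
  0+1+1 = 0 carry 1
  1+0+1 = 0 carry 1
  0+1+1 = 0 carry 1
  0+1+1 = 0 carry 1
  0+0+1 = 1
  0+1 = 1
  0+1 = 1
  0+1 = 1
  0+0 = 0
  0+0 = 0
  0+1 = 1
  0+0 = 0
  1+1 = 0 carry 1
  0+0+1 = 1
  1+1 = 0 carry 1
  1+1+1 = 1 carry 1
  0+0+1 = 1
  1+0 = 1
  0+0 = 0
  0+0 = 0
  1+0 = 1
  1+0 = 1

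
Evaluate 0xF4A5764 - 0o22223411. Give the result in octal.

0o1700230133

0xF4A5764 = 0o1722453544 in octal.
Subtract column by column in base 8:
  4-1 → 3
  4-1 → 3
  5-4 → 1
  3-3 → 0
  5-2 → 3
  4-2 → 2
  2-2 → 0
  2-2 → 0
  7-0 → 7
  1-0 → 1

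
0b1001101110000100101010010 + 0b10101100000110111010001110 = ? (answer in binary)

0b11111001110111011111100000

Add column by column in base 2, right to left:
  0+0 = 0
  1+1 = 0 carry 1
  0+1+1 = 0 carry 1
  0+1+1 = 0 carry 1
  1+0+1 = 0 carry 1
  0+0+1 = 1
  1+0 = 1
  0+1 = 1
  1+0 = 1
  0+1 = 1
  0+1 = 1
  1+1 = 0 carry 1
  0+0+1 = 1
  0+1 = 1
  0+1 = 1
  0+0 = 0
  1+0 = 1
  1+0 = 1
  1+0 = 1
  0+0 = 0
  1+1 = 0 carry 1
  1+1+1 = 1 carry 1
  0+0+1 = 1
  0+1 = 1
  1+0 = 1
  0+1 = 1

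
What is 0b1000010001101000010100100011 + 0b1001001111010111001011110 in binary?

Add column by column in base 2, right to left:
  1+0 = 1
  1+1 = 0 carry 1
  0+1+1 = 0 carry 1
  0+1+1 = 0 carry 1
  0+1+1 = 0 carry 1
  1+0+1 = 0 carry 1
  0+1+1 = 0 carry 1
  0+0+1 = 1
  1+0 = 1
  0+1 = 1
  1+1 = 0 carry 1
  0+1+1 = 0 carry 1
  0+0+1 = 1
  0+1 = 1
  0+0 = 0
  1+1 = 0 carry 1
  0+1+1 = 0 carry 1
  1+1+1 = 1 carry 1
  1+1+1 = 1 carry 1
  0+0+1 = 1
  0+0 = 0
  0+1 = 1
  1+0 = 1
  0+0 = 0
  0+1 = 1
  0+0 = 0
  0+0 = 0
  1+0 = 1

0b1001011011100011001110000001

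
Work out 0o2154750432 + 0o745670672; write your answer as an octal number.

0o3122641324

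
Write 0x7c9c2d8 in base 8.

0o762341330

Expand each hex digit to 4 bits: 7=0111 c=1100 9=1001 c=1100 2=0010 d=1101 8=1000.
Group the bits in threes: 111 110 010 011 100 001 011 011 000 → 762341330.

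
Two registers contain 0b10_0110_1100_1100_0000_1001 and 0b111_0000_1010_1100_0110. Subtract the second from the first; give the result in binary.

Subtract column by column in base 2:
  1-0 → 1
  0-1 → 1 (borrow)
  0-1-1 → 0 (borrow)
  1-0-1 → 0
  0-0 → 0
  0-0 → 0
  0-1 → 1 (borrow)
  0-1-1 → 0 (borrow)
  0-0-1 → 1 (borrow)
  0-1-1 → 0 (borrow)
  1-0-1 → 0
  1-1 → 0
  0-0 → 0
  0-0 → 0
  1-0 → 1
  1-0 → 1
  0-1 → 1 (borrow)
  1-1-1 → 1 (borrow)
  1-1-1 → 1 (borrow)
  0-0-1 → 1 (borrow)
  0-0-1 → 1 (borrow)
  1-0-1 → 0

0b111111100000101000011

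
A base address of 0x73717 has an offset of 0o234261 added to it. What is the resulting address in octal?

0x73717 = 0o1633427 in octal.
Add column by column in base 8, right to left:
  7+1 = 0 carry 1
  2+6+1 = 1 carry 1
  4+2+1 = 7
  3+4 = 7
  3+3 = 6
  6+2 = 0 carry 1
  1+0+1 = 2

0o2067710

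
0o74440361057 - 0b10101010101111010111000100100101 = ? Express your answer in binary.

0o74440361057 = 0b111100100100000011110001000101111 in binary.
Subtract column by column in base 2:
  1-1 → 0
  1-0 → 1
  1-1 → 0
  1-0 → 1
  0-0 → 0
  1-1 → 0
  0-0 → 0
  0-0 → 0
  0-1 → 1 (borrow)
  1-0-1 → 0
  0-0 → 0
  0-0 → 0
  0-1 → 1 (borrow)
  1-1-1 → 1 (borrow)
  1-1-1 → 1 (borrow)
  1-0-1 → 0
  1-1 → 0
  0-0 → 0
  0-1 → 1 (borrow)
  0-1-1 → 0 (borrow)
  0-1-1 → 0 (borrow)
  0-1-1 → 0 (borrow)
  0-0-1 → 1 (borrow)
  1-1-1 → 1 (borrow)
  0-0-1 → 1 (borrow)
  0-1-1 → 0 (borrow)
  1-0-1 → 0
  0-1 → 1 (borrow)
  0-0-1 → 1 (borrow)
  1-1-1 → 1 (borrow)
  1-0-1 → 0
  1-1 → 0
  1-0 → 1

0b100111001110001000111000100001010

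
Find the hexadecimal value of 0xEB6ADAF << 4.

0xEB6ADAF0

Shifting left by 4 bits = 1 hex digit: append 1 zero.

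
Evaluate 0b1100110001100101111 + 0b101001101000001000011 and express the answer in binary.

0b110110011001101110010

Add column by column in base 2, right to left:
  1+1 = 0 carry 1
  1+1+1 = 1 carry 1
  1+0+1 = 0 carry 1
  1+0+1 = 0 carry 1
  0+0+1 = 1
  1+0 = 1
  0+1 = 1
  0+0 = 0
  1+0 = 1
  1+0 = 1
  0+0 = 0
  0+0 = 0
  0+1 = 1
  1+0 = 1
  1+1 = 0 carry 1
  0+1+1 = 0 carry 1
  0+0+1 = 1
  1+0 = 1
  1+1 = 0 carry 1
  0+0+1 = 1
  0+1 = 1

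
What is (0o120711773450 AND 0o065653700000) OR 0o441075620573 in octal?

0o120711773450 AND 0o065653700000 = 0o020611700000.
Then OR with 0o441075620573.

0o461675720573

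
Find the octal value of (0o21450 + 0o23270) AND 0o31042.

Add column by column in base 8, right to left:
  0+0 = 0
  5+7 = 4 carry 1
  4+2+1 = 7
  1+3 = 4
  2+2 = 4
Sum = 0o44740; now AND with 0o31042:
  4&3=0, 4&1=0, 7&0=0, 4&4=4, 0&2=0

0o40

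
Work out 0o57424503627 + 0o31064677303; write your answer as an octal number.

0o110511403132

Add column by column in base 8, right to left:
  7+3 = 2 carry 1
  2+0+1 = 3
  6+3 = 1 carry 1
  3+7+1 = 3 carry 1
  0+7+1 = 0 carry 1
  5+6+1 = 4 carry 1
  4+4+1 = 1 carry 1
  2+6+1 = 1 carry 1
  4+0+1 = 5
  7+1 = 0 carry 1
  5+3+1 = 1 carry 1
  final carry 1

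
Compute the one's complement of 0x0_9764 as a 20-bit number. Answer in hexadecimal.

0xf689b

Each hex digit d becomes f−d:
  0→f, 9→6, 7→8, 6→9, 4→b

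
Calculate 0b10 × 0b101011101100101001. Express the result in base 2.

Multiply each base-2 digit by 2, carrying:
  1×2 = 2 → write 0 carry 1
  0×2+1 = 1 → write 1
  0×2 = 0 → write 0
  1×2 = 2 → write 0 carry 1
  0×2+1 = 1 → write 1
  1×2 = 2 → write 0 carry 1
  0×2+1 = 1 → write 1
  0×2 = 0 → write 0
  1×2 = 2 → write 0 carry 1
  1×2+1 = 3 → write 1 carry 1
  0×2+1 = 1 → write 1
  1×2 = 2 → write 0 carry 1
  1×2+1 = 3 → write 1 carry 1
  1×2+1 = 3 → write 1 carry 1
  0×2+1 = 1 → write 1
  1×2 = 2 → write 0 carry 1
  0×2+1 = 1 → write 1
  1×2 = 2 → write 0 carry 1
  remaining carry: 1

0b1010111011001010010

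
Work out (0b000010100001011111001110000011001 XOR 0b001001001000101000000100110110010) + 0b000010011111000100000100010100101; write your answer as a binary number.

First 0b000010100001011111001110000011001 XOR 0b001001001000101000000100110110010 = 0b001011101001110111001010110101011.
Add column by column in base 2, right to left:
  1+1 = 0 carry 1
  1+0+1 = 0 carry 1
  0+1+1 = 0 carry 1
  1+0+1 = 0 carry 1
  0+0+1 = 1
  1+1 = 0 carry 1
  0+0+1 = 1
  1+1 = 0 carry 1
  1+0+1 = 0 carry 1
  0+0+1 = 1
  1+0 = 1
  0+1 = 1
  1+0 = 1
  0+0 = 0
  0+0 = 0
  1+0 = 1
  1+0 = 1
  1+1 = 0 carry 1
  0+0+1 = 1
  1+0 = 1
  1+0 = 1
  1+1 = 0 carry 1
  0+1+1 = 0 carry 1
  0+1+1 = 0 carry 1
  1+1+1 = 1 carry 1
  0+1+1 = 0 carry 1
  1+0+1 = 0 carry 1
  1+0+1 = 0 carry 1
  1+1+1 = 1 carry 1
  0+0+1 = 1
  1+0 = 1

0b1110001000111011001111001010000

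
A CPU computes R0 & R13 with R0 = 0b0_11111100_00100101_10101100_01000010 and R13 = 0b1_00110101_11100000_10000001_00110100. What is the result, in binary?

AND bit by bit (1 only where both bits are 1):
  011111100001001011010110001000010
& 100110101111000001000000100110100
= 000110100001000001000000000000000

0b000110100001000001000000000000000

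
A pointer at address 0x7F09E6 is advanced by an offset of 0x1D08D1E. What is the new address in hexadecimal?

0x24F9704

Add column by column in base 16, right to left:
  6+E = 4 carry 1
  E+1+1 = 0 carry 1
  9+D+1 = 7 carry 1
  0+8+1 = 9
  F+0 = F
  7+D = 4 carry 1
  0+1+1 = 2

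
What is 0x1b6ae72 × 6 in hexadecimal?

0xa4816ac

Multiply each base-16 digit by 6, carrying:
  2×6 = 12 → write c
  7×6 = 42 → write a carry 2
  e×6+2 = 86 → write 6 carry 5
  a×6+5 = 65 → write 1 carry 4
  6×6+4 = 40 → write 8 carry 2
  b×6+2 = 68 → write 4 carry 4
  1×6+4 = 10 → write a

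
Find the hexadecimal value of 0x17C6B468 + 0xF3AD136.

0x2701859E

Add column by column in base 16, right to left:
  8+6 = E
  6+3 = 9
  4+1 = 5
  B+D = 8 carry 1
  6+A+1 = 1 carry 1
  C+3+1 = 0 carry 1
  7+F+1 = 7 carry 1
  1+0+1 = 2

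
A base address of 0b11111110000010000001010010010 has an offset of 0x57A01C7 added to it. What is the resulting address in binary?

0b100101001110110000010001011001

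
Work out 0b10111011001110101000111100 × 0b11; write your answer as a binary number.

0b1000110001101011111010110100

Multiply each base-2 digit by 3, carrying:
  0×3 = 0 → write 0
  0×3 = 0 → write 0
  1×3 = 3 → write 1 carry 1
  1×3+1 = 4 → write 0 carry 2
  1×3+2 = 5 → write 1 carry 2
  1×3+2 = 5 → write 1 carry 2
  0×3+2 = 2 → write 0 carry 1
  0×3+1 = 1 → write 1
  0×3 = 0 → write 0
  1×3 = 3 → write 1 carry 1
  0×3+1 = 1 → write 1
  1×3 = 3 → write 1 carry 1
  0×3+1 = 1 → write 1
  1×3 = 3 → write 1 carry 1
  1×3+1 = 4 → write 0 carry 2
  1×3+2 = 5 → write 1 carry 2
  0×3+2 = 2 → write 0 carry 1
  0×3+1 = 1 → write 1
  1×3 = 3 → write 1 carry 1
  1×3+1 = 4 → write 0 carry 2
  0×3+2 = 2 → write 0 carry 1
  1×3+1 = 4 → write 0 carry 2
  1×3+2 = 5 → write 1 carry 2
  1×3+2 = 5 → write 1 carry 2
  0×3+2 = 2 → write 0 carry 1
  1×3+1 = 4 → write 0 carry 2
  remaining carry: 10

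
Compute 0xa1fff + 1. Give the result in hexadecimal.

0xa2000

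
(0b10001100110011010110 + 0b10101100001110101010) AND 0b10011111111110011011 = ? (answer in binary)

Add column by column in base 2, right to left:
  0+0 = 0
  1+1 = 0 carry 1
  1+0+1 = 0 carry 1
  0+1+1 = 0 carry 1
  1+0+1 = 0 carry 1
  0+1+1 = 0 carry 1
  1+0+1 = 0 carry 1
  1+1+1 = 1 carry 1
  0+1+1 = 0 carry 1
  0+1+1 = 0 carry 1
  1+0+1 = 0 carry 1
  1+0+1 = 0 carry 1
  0+0+1 = 1
  0+0 = 0
  1+1 = 0 carry 1
  1+1+1 = 1 carry 1
  0+0+1 = 1
  0+1 = 1
  0+0 = 0
  1+1 = 0 carry 1
  final carry 1
Sum = 0b100111001000010000000; now AND with 0b10011111111110011011:
  100111001000010000000
& 010011111111110011011
= 000011001000010000000

0b11001000010000000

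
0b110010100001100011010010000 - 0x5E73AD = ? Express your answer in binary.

0b101111100100101001011100011

0x5E73AD = 0b10111100111001110101101 in binary.
Subtract column by column in base 2:
  0-1 → 1 (borrow)
  0-0-1 → 1 (borrow)
  0-1-1 → 0 (borrow)
  0-1-1 → 0 (borrow)
  1-0-1 → 0
  0-1 → 1 (borrow)
  0-0-1 → 1 (borrow)
  1-1-1 → 1 (borrow)
  0-1-1 → 0 (borrow)
  1-1-1 → 1 (borrow)
  1-0-1 → 0
  0-0 → 0
  0-1 → 1 (borrow)
  0-1-1 → 0 (borrow)
  1-1-1 → 1 (borrow)
  1-0-1 → 0
  0-0 → 0
  0-1 → 1 (borrow)
  0-1-1 → 0 (borrow)
  0-1-1 → 0 (borrow)
  1-1-1 → 1 (borrow)
  0-0-1 → 1 (borrow)
  1-1-1 → 1 (borrow)
  0-0-1 → 1 (borrow)
  0-0-1 → 1 (borrow)
  1-0-1 → 0
  1-0 → 1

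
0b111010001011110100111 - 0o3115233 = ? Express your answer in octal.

0b111010001011110100111 = 0o7213647 in octal.
Subtract column by column in base 8:
  7-3 → 4
  4-3 → 1
  6-2 → 4
  3-5 → 6 (borrow)
  1-1-1 → 7 (borrow)
  2-1-1 → 0
  7-3 → 4

0o4076414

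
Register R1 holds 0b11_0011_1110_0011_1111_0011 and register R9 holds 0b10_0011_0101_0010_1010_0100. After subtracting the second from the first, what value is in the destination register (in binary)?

Subtract column by column in base 2:
  1-0 → 1
  1-0 → 1
  0-1 → 1 (borrow)
  0-0-1 → 1 (borrow)
  1-0-1 → 0
  1-1 → 0
  1-0 → 1
  1-1 → 0
  1-0 → 1
  1-1 → 0
  0-0 → 0
  0-0 → 0
  0-1 → 1 (borrow)
  1-0-1 → 0
  1-1 → 0
  1-0 → 1
  1-1 → 0
  1-1 → 0
  0-0 → 0
  0-0 → 0
  1-0 → 1
  1-1 → 0

0b100001001000101001111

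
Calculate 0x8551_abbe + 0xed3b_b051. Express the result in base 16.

0x1728d5c0f

Add column by column in base 16, right to left:
  e+1 = f
  b+5 = 0 carry 1
  b+0+1 = c
  a+b = 5 carry 1
  1+b+1 = d
  5+3 = 8
  5+d = 2 carry 1
  8+e+1 = 7 carry 1
  final carry 1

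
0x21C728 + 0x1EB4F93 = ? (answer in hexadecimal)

Add column by column in base 16, right to left:
  8+3 = B
  2+9 = B
  7+F = 6 carry 1
  C+4+1 = 1 carry 1
  1+B+1 = D
  2+E = 0 carry 1
  0+1+1 = 2

0x20D16BB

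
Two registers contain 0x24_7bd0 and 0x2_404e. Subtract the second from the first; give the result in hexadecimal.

0x223b82

Subtract column by column in base 16:
  0-e → 2 (borrow)
  d-4-1 → 8
  b-0 → b
  7-4 → 3
  4-2 → 2
  2-0 → 2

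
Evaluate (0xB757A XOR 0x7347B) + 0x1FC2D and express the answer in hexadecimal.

0xE3D2E

First 0xB757A XOR 0x7347B = 0xC4101.
Add column by column in base 16, right to left:
  1+D = E
  0+2 = 2
  1+C = D
  4+F = 3 carry 1
  C+1+1 = E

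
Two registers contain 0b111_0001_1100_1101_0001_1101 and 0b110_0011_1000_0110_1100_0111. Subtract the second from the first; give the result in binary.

Subtract column by column in base 2:
  1-1 → 0
  0-1 → 1 (borrow)
  1-1-1 → 1 (borrow)
  1-0-1 → 0
  1-0 → 1
  0-0 → 0
  0-1 → 1 (borrow)
  0-1-1 → 0 (borrow)
  1-0-1 → 0
  0-1 → 1 (borrow)
  1-1-1 → 1 (borrow)
  1-0-1 → 0
  0-0 → 0
  0-0 → 0
  1-0 → 1
  1-1 → 0
  1-1 → 0
  0-1 → 1 (borrow)
  0-0-1 → 1 (borrow)
  0-0-1 → 1 (borrow)
  1-0-1 → 0
  1-1 → 0
  1-1 → 0

0b11100100011001010110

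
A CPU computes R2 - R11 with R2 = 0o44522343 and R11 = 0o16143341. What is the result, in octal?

Subtract column by column in base 8:
  3-1 → 2
  4-4 → 0
  3-3 → 0
  2-3 → 7 (borrow)
  2-4-1 → 5 (borrow)
  5-1-1 → 3
  4-6 → 6 (borrow)
  4-1-1 → 2

0o26357002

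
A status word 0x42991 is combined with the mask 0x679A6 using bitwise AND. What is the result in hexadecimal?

0x42980

AND each hex digit independently (no carries):
  4&6=4, 2&7=2, 9&9=9, 9&A=8, 1&6=0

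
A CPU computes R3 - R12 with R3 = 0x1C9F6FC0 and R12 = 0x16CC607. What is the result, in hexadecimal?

0x1B32A9B9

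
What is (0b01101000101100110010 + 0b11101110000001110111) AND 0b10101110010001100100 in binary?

0b110000000100000

Add column by column in base 2, right to left:
  0+1 = 1
  1+1 = 0 carry 1
  0+1+1 = 0 carry 1
  0+0+1 = 1
  1+1 = 0 carry 1
  1+1+1 = 1 carry 1
  0+1+1 = 0 carry 1
  0+0+1 = 1
  1+0 = 1
  1+0 = 1
  0+0 = 0
  1+0 = 1
  0+0 = 0
  0+1 = 1
  0+1 = 1
  1+1 = 0 carry 1
  0+0+1 = 1
  1+1 = 0 carry 1
  1+1+1 = 1 carry 1
  0+1+1 = 0 carry 1
  final carry 1
Sum = 0b101010110101110101001; now AND with 0b10101110010001100100:
  101010110101110101001
& 010101110010001100100
= 000000110000000100000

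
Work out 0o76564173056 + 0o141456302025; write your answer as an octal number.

0o240242475103

Add column by column in base 8, right to left:
  6+5 = 3 carry 1
  5+2+1 = 0 carry 1
  0+0+1 = 1
  3+2 = 5
  7+0 = 7
  1+3 = 4
  4+6 = 2 carry 1
  6+5+1 = 4 carry 1
  5+4+1 = 2 carry 1
  6+1+1 = 0 carry 1
  7+4+1 = 4 carry 1
  0+1+1 = 2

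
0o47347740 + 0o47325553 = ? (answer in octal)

0o116675513

Add column by column in base 8, right to left:
  0+3 = 3
  4+5 = 1 carry 1
  7+5+1 = 5 carry 1
  7+5+1 = 5 carry 1
  4+2+1 = 7
  3+3 = 6
  7+7 = 6 carry 1
  4+4+1 = 1 carry 1
  final carry 1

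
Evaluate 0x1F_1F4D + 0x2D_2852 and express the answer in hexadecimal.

0x4C479F

Add column by column in base 16, right to left:
  D+2 = F
  4+5 = 9
  F+8 = 7 carry 1
  1+2+1 = 4
  F+D = C carry 1
  1+2+1 = 4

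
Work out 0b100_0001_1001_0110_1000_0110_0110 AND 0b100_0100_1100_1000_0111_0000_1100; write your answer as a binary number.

0b100000010000000000000000100

AND bit by bit (1 only where both bits are 1):
  100000110010110100001100110
& 100010011001000011100001100
= 100000010000000000000000100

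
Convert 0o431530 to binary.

Each octal digit is 3 bits: 4=100 3=011 1=001 5=101 3=011 0=000.

0b100011001101011000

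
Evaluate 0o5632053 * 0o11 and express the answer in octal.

0o64152603

Multiply each base-8 digit by 9, carrying:
  3×9 = 27 → write 3 carry 3
  5×9+3 = 48 → write 0 carry 6
  0×9+6 = 6 → write 6
  2×9 = 18 → write 2 carry 2
  3×9+2 = 29 → write 5 carry 3
  6×9+3 = 57 → write 1 carry 7
  5×9+7 = 52 → write 4 carry 6
  remaining carry: 6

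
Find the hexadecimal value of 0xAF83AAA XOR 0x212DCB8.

0x8EAE612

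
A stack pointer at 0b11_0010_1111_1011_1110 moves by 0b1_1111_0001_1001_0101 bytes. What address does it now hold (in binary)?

Add column by column in base 2, right to left:
  0+1 = 1
  1+0 = 1
  1+1 = 0 carry 1
  1+0+1 = 0 carry 1
  1+1+1 = 1 carry 1
  1+0+1 = 0 carry 1
  0+0+1 = 1
  1+1 = 0 carry 1
  1+1+1 = 1 carry 1
  1+0+1 = 0 carry 1
  1+0+1 = 0 carry 1
  1+0+1 = 0 carry 1
  0+1+1 = 0 carry 1
  1+1+1 = 1 carry 1
  0+1+1 = 0 carry 1
  0+1+1 = 0 carry 1
  1+1+1 = 1 carry 1
  1+0+1 = 0 carry 1
  final carry 1

0b1010010000101010011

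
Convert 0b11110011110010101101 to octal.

0o3636255

Group the bits in threes: 011 110 011 110 010 101 101 → 3636255.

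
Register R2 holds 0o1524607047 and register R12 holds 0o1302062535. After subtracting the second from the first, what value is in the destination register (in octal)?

Subtract column by column in base 8:
  7-5 → 2
  4-3 → 1
  0-5 → 3 (borrow)
  7-2-1 → 4
  0-6 → 2 (borrow)
  6-0-1 → 5
  4-2 → 2
  2-0 → 2
  5-3 → 2
  1-1 → 0

0o222524312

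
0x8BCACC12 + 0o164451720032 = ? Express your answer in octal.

0o206034466054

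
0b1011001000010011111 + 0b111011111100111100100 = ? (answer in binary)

0b1000111000101010000011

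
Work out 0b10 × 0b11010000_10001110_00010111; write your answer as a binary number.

0b1101000010001110000101110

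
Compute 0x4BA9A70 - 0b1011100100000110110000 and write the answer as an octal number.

0o443054300

0x4BA9A70 = 0o456515160 in octal.
0b1011100100000110110000 = 0o13440660 in octal.
Subtract column by column in base 8:
  0-0 → 0
  6-6 → 0
  1-6 → 3 (borrow)
  5-0-1 → 4
  1-4 → 5 (borrow)
  5-4-1 → 0
  6-3 → 3
  5-1 → 4
  4-0 → 4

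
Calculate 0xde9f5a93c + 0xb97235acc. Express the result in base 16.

0x1981190408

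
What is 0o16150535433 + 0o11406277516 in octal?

0o27557035151

Add column by column in base 8, right to left:
  3+6 = 1 carry 1
  3+1+1 = 5
  4+5 = 1 carry 1
  5+7+1 = 5 carry 1
  3+7+1 = 3 carry 1
  5+2+1 = 0 carry 1
  0+6+1 = 7
  5+0 = 5
  1+4 = 5
  6+1 = 7
  1+1 = 2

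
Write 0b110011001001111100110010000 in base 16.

0x664f990

Group the bits into nibbles: 0110 0110 0100 1111 1001 1001 0000 → 664f990.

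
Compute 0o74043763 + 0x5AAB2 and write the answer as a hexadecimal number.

0xF5F2A5

0o74043763 = 0xF047F3 in hexadecimal.
Add column by column in base 16, right to left:
  3+2 = 5
  F+B = A carry 1
  7+A+1 = 2 carry 1
  4+A+1 = F
  0+5 = 5
  F+0 = F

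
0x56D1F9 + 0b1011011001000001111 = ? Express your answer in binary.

0b10111001000010000001000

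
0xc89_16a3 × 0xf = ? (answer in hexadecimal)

Multiply each base-16 digit by 15, carrying:
  3×15 = 45 → write d carry 2
  a×15+2 = 152 → write 8 carry 9
  6×15+9 = 99 → write 3 carry 6
  1×15+6 = 21 → write 5 carry 1
  9×15+1 = 136 → write 8 carry 8
  8×15+8 = 128 → write 0 carry 8
  c×15+8 = 188 → write c carry 11
  remaining carry: b

0xbc08538d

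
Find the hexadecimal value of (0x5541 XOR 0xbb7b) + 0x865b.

0x17495

First 0x5541 XOR 0xbb7b = 0xee3a.
Add column by column in base 16, right to left:
  a+b = 5 carry 1
  3+5+1 = 9
  e+6 = 4 carry 1
  e+8+1 = 7 carry 1
  final carry 1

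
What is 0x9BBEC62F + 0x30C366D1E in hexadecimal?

Add column by column in base 16, right to left:
  F+E = D carry 1
  2+1+1 = 4
  6+D = 3 carry 1
  C+6+1 = 3 carry 1
  E+6+1 = 5 carry 1
  B+3+1 = F
  B+C = 7 carry 1
  9+0+1 = A
  0+3 = 3

0x3A7F5334D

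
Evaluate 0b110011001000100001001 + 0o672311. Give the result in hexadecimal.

0x1D05D2

0b110011001000100001001 = 0x199109 in hexadecimal.
0o672311 = 0x374C9 in hexadecimal.
Add column by column in base 16, right to left:
  9+9 = 2 carry 1
  0+C+1 = D
  1+4 = 5
  9+7 = 0 carry 1
  9+3+1 = D
  1+0 = 1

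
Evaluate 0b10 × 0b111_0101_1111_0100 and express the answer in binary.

0b1110101111101000

Multiply each base-2 digit by 2, carrying:
  0×2 = 0 → write 0
  0×2 = 0 → write 0
  1×2 = 2 → write 0 carry 1
  0×2+1 = 1 → write 1
  1×2 = 2 → write 0 carry 1
  1×2+1 = 3 → write 1 carry 1
  1×2+1 = 3 → write 1 carry 1
  1×2+1 = 3 → write 1 carry 1
  1×2+1 = 3 → write 1 carry 1
  0×2+1 = 1 → write 1
  1×2 = 2 → write 0 carry 1
  0×2+1 = 1 → write 1
  1×2 = 2 → write 0 carry 1
  1×2+1 = 3 → write 1 carry 1
  1×2+1 = 3 → write 1 carry 1
  remaining carry: 1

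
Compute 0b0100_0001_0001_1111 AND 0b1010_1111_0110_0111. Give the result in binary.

0b0000000100000111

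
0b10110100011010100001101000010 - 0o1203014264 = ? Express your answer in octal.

0o1440225216

0b10110100011010100001101000010 = 0o2643241502 in octal.
Subtract column by column in base 8:
  2-4 → 6 (borrow)
  0-6-1 → 1 (borrow)
  5-2-1 → 2
  1-4 → 5 (borrow)
  4-1-1 → 2
  2-0 → 2
  3-3 → 0
  4-0 → 4
  6-2 → 4
  2-1 → 1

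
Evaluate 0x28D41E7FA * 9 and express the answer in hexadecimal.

0x16F75127CA

Multiply each base-16 digit by 9, carrying:
  A×9 = 90 → write A carry 5
  F×9+5 = 140 → write C carry 8
  7×9+8 = 71 → write 7 carry 4
  E×9+4 = 130 → write 2 carry 8
  1×9+8 = 17 → write 1 carry 1
  4×9+1 = 37 → write 5 carry 2
  D×9+2 = 119 → write 7 carry 7
  8×9+7 = 79 → write F carry 4
  2×9+4 = 22 → write 6 carry 1
  remaining carry: 1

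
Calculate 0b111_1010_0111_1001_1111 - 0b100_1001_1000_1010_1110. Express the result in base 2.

Subtract column by column in base 2:
  1-0 → 1
  1-1 → 0
  1-1 → 0
  1-1 → 0
  1-0 → 1
  0-1 → 1 (borrow)
  0-0-1 → 1 (borrow)
  1-1-1 → 1 (borrow)
  1-0-1 → 0
  1-0 → 1
  1-0 → 1
  0-1 → 1 (borrow)
  0-1-1 → 0 (borrow)
  1-0-1 → 0
  0-0 → 0
  1-1 → 0
  1-0 → 1
  1-0 → 1
  1-1 → 0

0b110000111011110001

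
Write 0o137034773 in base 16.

0x17C39FB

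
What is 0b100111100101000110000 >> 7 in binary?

Right shift by 7: drop the 7 least-significant bits.

0b10011110010100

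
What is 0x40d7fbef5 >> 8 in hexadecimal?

0x40d7fbe

Shifting right by 8 bits = 2 hex digits: drop the last 2.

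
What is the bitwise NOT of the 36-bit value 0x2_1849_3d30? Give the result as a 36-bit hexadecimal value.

Each hex digit d becomes f−d:
  2→d, 1→e, 8→7, 4→b, 9→6, 3→c, d→2, 3→c, 0→f

0xde7b6c2cf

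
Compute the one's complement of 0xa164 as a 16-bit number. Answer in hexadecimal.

Each hex digit d becomes f−d:
  a→5, 1→e, 6→9, 4→b

0x5e9b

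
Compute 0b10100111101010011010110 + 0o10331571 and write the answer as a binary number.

0b11101011000100001001111

0o10331571 = 0b1000011011001101111001 in binary.
Add column by column in base 2, right to left:
  0+1 = 1
  1+0 = 1
  1+0 = 1
  0+1 = 1
  1+1 = 0 carry 1
  0+1+1 = 0 carry 1
  1+1+1 = 1 carry 1
  1+0+1 = 0 carry 1
  0+1+1 = 0 carry 1
  0+1+1 = 0 carry 1
  1+0+1 = 0 carry 1
  0+0+1 = 1
  1+1 = 0 carry 1
  0+1+1 = 0 carry 1
  1+0+1 = 0 carry 1
  1+1+1 = 1 carry 1
  1+1+1 = 1 carry 1
  1+0+1 = 0 carry 1
  0+0+1 = 1
  0+0 = 0
  1+0 = 1
  0+1 = 1
  1+0 = 1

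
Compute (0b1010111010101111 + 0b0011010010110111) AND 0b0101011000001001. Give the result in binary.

Add column by column in base 2, right to left:
  1+1 = 0 carry 1
  1+1+1 = 1 carry 1
  1+1+1 = 1 carry 1
  1+0+1 = 0 carry 1
  0+1+1 = 0 carry 1
  1+1+1 = 1 carry 1
  0+0+1 = 1
  1+1 = 0 carry 1
  0+0+1 = 1
  1+0 = 1
  1+1 = 0 carry 1
  1+0+1 = 0 carry 1
  0+1+1 = 0 carry 1
  1+1+1 = 1 carry 1
  0+0+1 = 1
  1+0 = 1
Sum = 0b1110001101100110; now AND with 0b0101011000001001:
  1110001101100110
& 0101011000001001
= 0100001000000000

0b100001000000000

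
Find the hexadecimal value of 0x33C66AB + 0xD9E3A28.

Add column by column in base 16, right to left:
  B+8 = 3 carry 1
  A+2+1 = D
  6+A = 0 carry 1
  6+3+1 = A
  C+E = A carry 1
  3+9+1 = D
  3+D = 0 carry 1
  final carry 1

0x10DAA0D3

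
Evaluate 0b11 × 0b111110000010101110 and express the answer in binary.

0b10111010001000001010

Multiply each base-2 digit by 3, carrying:
  0×3 = 0 → write 0
  1×3 = 3 → write 1 carry 1
  1×3+1 = 4 → write 0 carry 2
  1×3+2 = 5 → write 1 carry 2
  0×3+2 = 2 → write 0 carry 1
  1×3+1 = 4 → write 0 carry 2
  0×3+2 = 2 → write 0 carry 1
  1×3+1 = 4 → write 0 carry 2
  0×3+2 = 2 → write 0 carry 1
  0×3+1 = 1 → write 1
  0×3 = 0 → write 0
  0×3 = 0 → write 0
  0×3 = 0 → write 0
  1×3 = 3 → write 1 carry 1
  1×3+1 = 4 → write 0 carry 2
  1×3+2 = 5 → write 1 carry 2
  1×3+2 = 5 → write 1 carry 2
  1×3+2 = 5 → write 1 carry 2
  remaining carry: 10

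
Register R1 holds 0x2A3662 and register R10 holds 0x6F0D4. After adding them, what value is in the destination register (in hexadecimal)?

0x312736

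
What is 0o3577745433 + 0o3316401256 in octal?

0o7116346711

Add column by column in base 8, right to left:
  3+6 = 1 carry 1
  3+5+1 = 1 carry 1
  4+2+1 = 7
  5+1 = 6
  4+0 = 4
  7+4 = 3 carry 1
  7+6+1 = 6 carry 1
  7+1+1 = 1 carry 1
  5+3+1 = 1 carry 1
  3+3+1 = 7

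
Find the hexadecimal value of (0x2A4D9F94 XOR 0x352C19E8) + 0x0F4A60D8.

First 0x2A4D9F94 XOR 0x352C19E8 = 0x1F61867C.
Add column by column in base 16, right to left:
  C+8 = 4 carry 1
  7+D+1 = 5 carry 1
  6+0+1 = 7
  8+6 = E
  1+A = B
  6+4 = A
  F+F = E carry 1
  1+0+1 = 2

0x2EABE754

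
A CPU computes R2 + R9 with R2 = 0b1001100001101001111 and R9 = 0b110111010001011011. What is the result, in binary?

Add column by column in base 2, right to left:
  1+1 = 0 carry 1
  1+1+1 = 1 carry 1
  1+0+1 = 0 carry 1
  1+1+1 = 1 carry 1
  0+1+1 = 0 carry 1
  0+0+1 = 1
  1+1 = 0 carry 1
  0+0+1 = 1
  1+0 = 1
  1+0 = 1
  0+1 = 1
  0+0 = 0
  0+1 = 1
  0+1 = 1
  1+1 = 0 carry 1
  1+0+1 = 0 carry 1
  0+1+1 = 0 carry 1
  0+1+1 = 0 carry 1
  1+0+1 = 0 carry 1
  final carry 1

0b10000011011110101010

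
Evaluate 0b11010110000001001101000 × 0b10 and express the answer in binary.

0b110101100000010011010000

Multiply each base-2 digit by 2, carrying:
  0×2 = 0 → write 0
  0×2 = 0 → write 0
  0×2 = 0 → write 0
  1×2 = 2 → write 0 carry 1
  0×2+1 = 1 → write 1
  1×2 = 2 → write 0 carry 1
  1×2+1 = 3 → write 1 carry 1
  0×2+1 = 1 → write 1
  0×2 = 0 → write 0
  1×2 = 2 → write 0 carry 1
  0×2+1 = 1 → write 1
  0×2 = 0 → write 0
  0×2 = 0 → write 0
  0×2 = 0 → write 0
  0×2 = 0 → write 0
  0×2 = 0 → write 0
  1×2 = 2 → write 0 carry 1
  1×2+1 = 3 → write 1 carry 1
  0×2+1 = 1 → write 1
  1×2 = 2 → write 0 carry 1
  0×2+1 = 1 → write 1
  1×2 = 2 → write 0 carry 1
  1×2+1 = 3 → write 1 carry 1
  remaining carry: 1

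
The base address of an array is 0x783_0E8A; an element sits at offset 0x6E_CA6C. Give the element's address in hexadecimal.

Add column by column in base 16, right to left:
  A+C = 6 carry 1
  8+6+1 = F
  E+A = 8 carry 1
  0+C+1 = D
  3+E = 1 carry 1
  8+6+1 = F
  7+0 = 7

0x7F1D8F6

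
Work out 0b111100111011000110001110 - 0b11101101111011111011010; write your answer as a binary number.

0b11111001011100110110100

Subtract column by column in base 2:
  0-0 → 0
  1-1 → 0
  1-0 → 1
  1-1 → 0
  0-1 → 1 (borrow)
  0-0-1 → 1 (borrow)
  0-1-1 → 0 (borrow)
  1-1-1 → 1 (borrow)
  1-1-1 → 1 (borrow)
  0-1-1 → 0 (borrow)
  0-1-1 → 0 (borrow)
  0-0-1 → 1 (borrow)
  1-1-1 → 1 (borrow)
  1-1-1 → 1 (borrow)
  0-1-1 → 0 (borrow)
  1-1-1 → 1 (borrow)
  1-0-1 → 0
  1-1 → 0
  0-1 → 1 (borrow)
  0-0-1 → 1 (borrow)
  1-1-1 → 1 (borrow)
  1-1-1 → 1 (borrow)
  1-1-1 → 1 (borrow)
  1-0-1 → 0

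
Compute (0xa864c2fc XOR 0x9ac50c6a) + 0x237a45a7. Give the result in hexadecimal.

0x561c143d

First 0xa864c2fc XOR 0x9ac50c6a = 0x32a1ce96.
Add column by column in base 16, right to left:
  6+7 = d
  9+a = 3 carry 1
  e+5+1 = 4 carry 1
  c+4+1 = 1 carry 1
  1+a+1 = c
  a+7 = 1 carry 1
  2+3+1 = 6
  3+2 = 5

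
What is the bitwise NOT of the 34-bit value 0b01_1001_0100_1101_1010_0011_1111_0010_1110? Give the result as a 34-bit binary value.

0b1001101011001001011100000011010001

Invert each bit: 0110010100110110100011111100101110 → 1001101011001001011100000011010001.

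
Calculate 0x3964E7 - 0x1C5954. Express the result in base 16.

Subtract column by column in base 16:
  7-4 → 3
  E-5 → 9
  4-9 → B (borrow)
  6-5-1 → 0
  9-C → D (borrow)
  3-1-1 → 1

0x1D0B93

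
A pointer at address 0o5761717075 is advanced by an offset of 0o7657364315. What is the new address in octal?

Add column by column in base 8, right to left:
  5+5 = 2 carry 1
  7+1+1 = 1 carry 1
  0+3+1 = 4
  7+4 = 3 carry 1
  1+6+1 = 0 carry 1
  7+3+1 = 3 carry 1
  1+7+1 = 1 carry 1
  6+5+1 = 4 carry 1
  7+6+1 = 6 carry 1
  5+7+1 = 5 carry 1
  final carry 1

0o15641303412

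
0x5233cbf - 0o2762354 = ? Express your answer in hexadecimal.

0x51757d3

0o2762354 = 0xbe4ec in hexadecimal.
Subtract column by column in base 16:
  f-c → 3
  b-e → d (borrow)
  c-4-1 → 7
  3-e → 5 (borrow)
  3-b-1 → 7 (borrow)
  2-0-1 → 1
  5-0 → 5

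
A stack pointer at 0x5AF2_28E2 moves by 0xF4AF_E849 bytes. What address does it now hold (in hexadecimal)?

0x14FA2112B

Add column by column in base 16, right to left:
  2+9 = B
  E+4 = 2 carry 1
  8+8+1 = 1 carry 1
  2+E+1 = 1 carry 1
  2+F+1 = 2 carry 1
  F+A+1 = A carry 1
  A+4+1 = F
  5+F = 4 carry 1
  final carry 1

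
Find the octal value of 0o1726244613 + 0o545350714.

0o2473615527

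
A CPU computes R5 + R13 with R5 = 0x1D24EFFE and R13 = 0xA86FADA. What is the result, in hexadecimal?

Add column by column in base 16, right to left:
  E+A = 8 carry 1
  F+D+1 = D carry 1
  F+A+1 = A carry 1
  E+F+1 = E carry 1
  4+6+1 = B
  2+8 = A
  D+A = 7 carry 1
  1+0+1 = 2

0x27ABEAD8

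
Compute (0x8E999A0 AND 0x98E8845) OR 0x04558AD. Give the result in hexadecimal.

0x8E999A0 AND 0x98E8845 = 0x8888800.
Then OR with 0x04558AD.

0x8CDD8AD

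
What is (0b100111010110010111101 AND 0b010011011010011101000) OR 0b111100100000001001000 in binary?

0b111111110010011101000

0b100111010110010111101 AND 0b010011011010011101000 = 0b000011010010010101000.
Then OR with 0b111100100000001001000.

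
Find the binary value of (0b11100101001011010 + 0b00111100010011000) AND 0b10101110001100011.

0b100000001100010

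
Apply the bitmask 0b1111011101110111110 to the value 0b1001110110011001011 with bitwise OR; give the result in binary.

OR bit by bit (1 where either bit is 1):
  1001110110011001011
| 1111011101110111110
= 1111111111111111111

0b1111111111111111111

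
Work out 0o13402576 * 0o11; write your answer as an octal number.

Multiply each base-8 digit by 9, carrying:
  6×9 = 54 → write 6 carry 6
  7×9+6 = 69 → write 5 carry 8
  5×9+8 = 53 → write 5 carry 6
  2×9+6 = 24 → write 0 carry 3
  0×9+3 = 3 → write 3
  4×9 = 36 → write 4 carry 4
  3×9+4 = 31 → write 7 carry 3
  1×9+3 = 12 → write 4 carry 1
  remaining carry: 1

0o147430556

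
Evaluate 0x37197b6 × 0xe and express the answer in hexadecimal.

0x30364bf4

Multiply each base-16 digit by 14, carrying:
  6×14 = 84 → write 4 carry 5
  b×14+5 = 159 → write f carry 9
  7×14+9 = 107 → write b carry 6
  9×14+6 = 132 → write 4 carry 8
  1×14+8 = 22 → write 6 carry 1
  7×14+1 = 99 → write 3 carry 6
  3×14+6 = 48 → write 0 carry 3
  remaining carry: 3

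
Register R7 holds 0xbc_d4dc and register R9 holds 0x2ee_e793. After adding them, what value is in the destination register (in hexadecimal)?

0x3abbc6f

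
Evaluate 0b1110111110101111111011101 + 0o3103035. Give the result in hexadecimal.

0x1EBE5FA

0b1110111110101111111011101 = 0x1DF5FDD in hexadecimal.
0o3103035 = 0xC861D in hexadecimal.
Add column by column in base 16, right to left:
  D+D = A carry 1
  D+1+1 = F
  F+6 = 5 carry 1
  5+8+1 = E
  F+C = B carry 1
  D+0+1 = E
  1+0 = 1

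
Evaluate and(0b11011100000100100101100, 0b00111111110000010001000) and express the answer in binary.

0b00011100000000000001000

AND bit by bit (1 only where both bits are 1):
  11011100000100100101100
& 00111111110000010001000
= 00011100000000000001000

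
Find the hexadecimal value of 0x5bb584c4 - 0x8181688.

0x539d6e3c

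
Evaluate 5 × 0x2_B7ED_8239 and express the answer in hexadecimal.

0xD97A38B1D

Multiply each base-16 digit by 5, carrying:
  9×5 = 45 → write D carry 2
  3×5+2 = 17 → write 1 carry 1
  2×5+1 = 11 → write B
  8×5 = 40 → write 8 carry 2
  D×5+2 = 67 → write 3 carry 4
  E×5+4 = 74 → write A carry 4
  7×5+4 = 39 → write 7 carry 2
  B×5+2 = 57 → write 9 carry 3
  2×5+3 = 13 → write D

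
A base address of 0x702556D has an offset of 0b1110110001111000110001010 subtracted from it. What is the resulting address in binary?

0x702556D = 0b111000000100101010101101101 in binary.
Subtract column by column in base 2:
  1-0 → 1
  0-1 → 1 (borrow)
  1-0-1 → 0
  1-1 → 0
  0-0 → 0
  1-0 → 1
  1-0 → 1
  0-1 → 1 (borrow)
  1-1-1 → 1 (borrow)
  0-0-1 → 1 (borrow)
  1-0-1 → 0
  0-0 → 0
  1-1 → 0
  0-1 → 1 (borrow)
  1-1-1 → 1 (borrow)
  0-1-1 → 0 (borrow)
  0-0-1 → 1 (borrow)
  1-0-1 → 0
  0-0 → 0
  0-1 → 1 (borrow)
  0-1-1 → 0 (borrow)
  0-0-1 → 1 (borrow)
  0-1-1 → 0 (borrow)
  0-1-1 → 0 (borrow)
  1-1-1 → 1 (borrow)
  1-0-1 → 0
  1-0 → 1

0b101001010010110001111100011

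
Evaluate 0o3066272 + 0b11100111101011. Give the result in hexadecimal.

0o3066272 = 0xC6CBA in hexadecimal.
0b11100111101011 = 0x39EB in hexadecimal.
Add column by column in base 16, right to left:
  A+B = 5 carry 1
  B+E+1 = A carry 1
  C+9+1 = 6 carry 1
  6+3+1 = A
  C+0 = C

0xCA6A5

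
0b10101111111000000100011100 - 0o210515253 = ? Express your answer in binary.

0b100111001110011001110001

0o210515253 = 0b10001000101001101010101011 in binary.
Subtract column by column in base 2:
  0-1 → 1 (borrow)
  0-1-1 → 0 (borrow)
  1-0-1 → 0
  1-1 → 0
  1-0 → 1
  0-1 → 1 (borrow)
  0-0-1 → 1 (borrow)
  0-1-1 → 0 (borrow)
  1-0-1 → 0
  0-1 → 1 (borrow)
  0-0-1 → 1 (borrow)
  0-1-1 → 0 (borrow)
  0-1-1 → 0 (borrow)
  0-0-1 → 1 (borrow)
  0-0-1 → 1 (borrow)
  1-1-1 → 1 (borrow)
  1-0-1 → 0
  1-1 → 0
  1-0 → 1
  1-0 → 1
  1-0 → 1
  1-1 → 0
  0-0 → 0
  1-0 → 1
  0-0 → 0
  1-1 → 0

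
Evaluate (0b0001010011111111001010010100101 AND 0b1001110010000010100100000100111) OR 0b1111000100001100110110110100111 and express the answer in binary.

0b1111010110001110110110110100111

0b0001010011111111001010010100101 AND 0b1001110010000010100100000100111 = 0b0001010010000010000000000100101.
Then OR with 0b1111000100001100110110110100111.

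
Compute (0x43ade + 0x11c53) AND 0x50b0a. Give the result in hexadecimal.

Add column by column in base 16, right to left:
  e+3 = 1 carry 1
  d+5+1 = 3 carry 1
  a+c+1 = 7 carry 1
  3+1+1 = 5
  4+1 = 5
Sum = 0x55731; now AND with 0x50b0a:
  5&5=5, 5&0=0, 7&b=3, 3&0=0, 1&a=0

0x50300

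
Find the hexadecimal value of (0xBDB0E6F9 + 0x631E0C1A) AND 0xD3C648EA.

0xC64002

Add column by column in base 16, right to left:
  9+A = 3 carry 1
  F+1+1 = 1 carry 1
  6+C+1 = 3 carry 1
  E+0+1 = F
  0+E = E
  B+1 = C
  D+3 = 0 carry 1
  B+6+1 = 2 carry 1
  final carry 1
Sum = 0x120CEF313; now AND with 0xD3C648EA:
  1&0=0, 2&D=0, 0&3=0, C&C=C, E&6=6, F&4=4, 3&8=0, 1&E=0, 3&A=2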